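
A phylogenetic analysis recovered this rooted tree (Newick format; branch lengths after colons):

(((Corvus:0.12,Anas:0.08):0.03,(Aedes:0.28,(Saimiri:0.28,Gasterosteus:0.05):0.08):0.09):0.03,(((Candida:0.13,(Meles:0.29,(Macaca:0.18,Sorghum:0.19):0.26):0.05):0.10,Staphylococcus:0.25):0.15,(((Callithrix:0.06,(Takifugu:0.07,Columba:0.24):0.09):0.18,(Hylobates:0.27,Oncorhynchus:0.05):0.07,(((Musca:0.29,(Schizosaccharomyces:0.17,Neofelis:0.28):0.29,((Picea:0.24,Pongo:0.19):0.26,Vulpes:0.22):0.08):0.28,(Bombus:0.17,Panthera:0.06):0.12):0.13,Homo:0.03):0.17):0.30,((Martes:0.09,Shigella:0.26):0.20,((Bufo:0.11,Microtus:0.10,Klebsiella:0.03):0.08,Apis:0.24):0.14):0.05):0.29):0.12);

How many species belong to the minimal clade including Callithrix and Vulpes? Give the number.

The MRCA of Callithrix and Vulpes is the node subtending ((Callithrix,(Takifugu,Columba)),(Hylobates,Oncorhynchus),(((Musca,(Schizosaccharomyces,Neofelis),((Picea,Pongo),Vulpes)),(Bombus,Panthera)),Homo)).
That clade contains 14 terminal taxa: Bombus, Callithrix, Columba, Homo, Hylobates, Musca, Neofelis, Oncorhynchus, Panthera, Picea, Pongo, Schizosaccharomyces, Takifugu, Vulpes.

14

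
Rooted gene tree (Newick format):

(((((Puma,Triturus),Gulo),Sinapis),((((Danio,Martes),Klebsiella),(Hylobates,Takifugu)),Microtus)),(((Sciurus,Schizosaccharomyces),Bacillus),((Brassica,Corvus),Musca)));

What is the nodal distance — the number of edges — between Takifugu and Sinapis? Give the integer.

6

The MRCA of Takifugu and Sinapis is the node subtending ((((Puma,Triturus),Gulo),Sinapis),((((Danio,Martes),Klebsiella),(Hylobates,Takifugu)),Microtus)).
From Takifugu up to that node: 4 branches. From Sinapis up to the same node: 2 branches. Total: 4 + 2 = 6.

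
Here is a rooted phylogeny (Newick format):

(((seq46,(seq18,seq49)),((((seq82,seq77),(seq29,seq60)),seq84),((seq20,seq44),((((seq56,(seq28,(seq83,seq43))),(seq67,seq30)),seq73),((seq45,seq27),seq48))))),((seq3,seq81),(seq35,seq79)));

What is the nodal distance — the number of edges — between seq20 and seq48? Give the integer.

5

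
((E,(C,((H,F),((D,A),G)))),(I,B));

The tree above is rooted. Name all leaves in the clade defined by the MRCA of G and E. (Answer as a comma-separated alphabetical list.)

Tracing G: it sits inside ((D,A),G).
Tracing E: it sits inside (E,(C,((H,F),((D,A),G)))).
The smallest clade enclosing both is (E,(C,((H,F),((D,A),G)))); the answer is its 7 terminal taxa in alphabetical order.

A, C, D, E, F, G, H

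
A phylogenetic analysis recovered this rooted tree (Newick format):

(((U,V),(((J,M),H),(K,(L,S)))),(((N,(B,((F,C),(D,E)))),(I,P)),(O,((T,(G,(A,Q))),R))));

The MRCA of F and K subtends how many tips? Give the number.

22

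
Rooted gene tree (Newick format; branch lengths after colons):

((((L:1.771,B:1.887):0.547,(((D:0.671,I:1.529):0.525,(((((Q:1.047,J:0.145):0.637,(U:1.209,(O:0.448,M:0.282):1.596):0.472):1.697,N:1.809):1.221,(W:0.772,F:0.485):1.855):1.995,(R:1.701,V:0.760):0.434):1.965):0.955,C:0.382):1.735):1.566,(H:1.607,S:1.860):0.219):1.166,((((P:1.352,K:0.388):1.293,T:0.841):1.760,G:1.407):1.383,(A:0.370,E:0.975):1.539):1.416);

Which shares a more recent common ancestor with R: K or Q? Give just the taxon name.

Q

The MRCA of R and Q subtends (((((Q,J),(U,(O,M))),N),(W,F)),(R,V)) (10 taxa).
The MRCA of R and K is the root, subtending the entire tree (23 taxa).
The first is nested inside the second, so R shares a more recent common ancestor with Q.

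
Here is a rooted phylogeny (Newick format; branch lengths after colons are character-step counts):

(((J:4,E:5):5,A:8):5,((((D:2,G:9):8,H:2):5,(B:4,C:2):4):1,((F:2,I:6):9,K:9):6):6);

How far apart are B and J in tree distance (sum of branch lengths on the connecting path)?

29

The path runs B → … → MRCA → … → J; the MRCA is the root of the tree.
Branch lengths along that path: 4 + 4 + 1 + 6 + 5 + 5 + 4 = 29.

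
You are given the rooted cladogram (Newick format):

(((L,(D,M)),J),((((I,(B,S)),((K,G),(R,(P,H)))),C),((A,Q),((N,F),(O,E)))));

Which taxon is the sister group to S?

B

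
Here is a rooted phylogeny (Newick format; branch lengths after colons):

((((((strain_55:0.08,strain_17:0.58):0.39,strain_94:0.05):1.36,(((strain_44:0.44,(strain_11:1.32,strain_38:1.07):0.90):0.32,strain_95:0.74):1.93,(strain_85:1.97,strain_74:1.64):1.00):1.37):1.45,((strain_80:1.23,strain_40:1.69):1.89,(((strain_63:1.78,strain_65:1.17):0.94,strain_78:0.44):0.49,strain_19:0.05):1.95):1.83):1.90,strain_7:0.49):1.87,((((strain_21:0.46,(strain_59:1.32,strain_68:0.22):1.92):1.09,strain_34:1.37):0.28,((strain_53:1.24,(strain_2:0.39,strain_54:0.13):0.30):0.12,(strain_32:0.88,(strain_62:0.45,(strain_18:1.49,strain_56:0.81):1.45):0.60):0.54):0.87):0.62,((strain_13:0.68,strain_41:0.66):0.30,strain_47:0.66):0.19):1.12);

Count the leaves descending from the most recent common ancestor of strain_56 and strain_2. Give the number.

The MRCA of strain_56 and strain_2 is the node subtending ((strain_53,(strain_2,strain_54)),(strain_32,(strain_62,(strain_18,strain_56)))).
That clade contains 7 terminal taxa: strain_18, strain_2, strain_32, strain_53, strain_54, strain_56, strain_62.

7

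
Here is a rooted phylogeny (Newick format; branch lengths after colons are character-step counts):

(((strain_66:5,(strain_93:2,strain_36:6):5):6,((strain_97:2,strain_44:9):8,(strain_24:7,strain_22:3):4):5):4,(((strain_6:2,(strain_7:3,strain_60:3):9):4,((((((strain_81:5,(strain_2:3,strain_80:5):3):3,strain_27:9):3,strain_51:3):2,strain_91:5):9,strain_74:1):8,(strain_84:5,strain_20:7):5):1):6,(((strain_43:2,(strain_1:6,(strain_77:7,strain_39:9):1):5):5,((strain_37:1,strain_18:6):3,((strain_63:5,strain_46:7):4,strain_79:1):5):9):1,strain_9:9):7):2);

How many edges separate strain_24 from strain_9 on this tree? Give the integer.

The MRCA of strain_24 and strain_9 is the root of the tree.
From strain_24 up to that node: 4 branches. From strain_9 up to the same node: 3 branches. Total: 4 + 3 = 7.

7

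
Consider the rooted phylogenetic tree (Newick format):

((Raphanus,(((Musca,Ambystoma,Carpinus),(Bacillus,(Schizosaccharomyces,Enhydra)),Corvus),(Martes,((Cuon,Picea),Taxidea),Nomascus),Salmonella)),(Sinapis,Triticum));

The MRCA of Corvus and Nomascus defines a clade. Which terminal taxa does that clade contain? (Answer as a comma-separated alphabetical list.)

Ambystoma, Bacillus, Carpinus, Corvus, Cuon, Enhydra, Martes, Musca, Nomascus, Picea, Salmonella, Schizosaccharomyces, Taxidea

Tracing Corvus: it sits inside ((Musca,Ambystoma,Carpinus),(Bacillus,(Schizosaccharomyces,Enhydra)),Corvus).
Tracing Nomascus: it sits inside (Martes,((Cuon,Picea),Taxidea),Nomascus).
The smallest clade enclosing both is (((Musca,Ambystoma,Carpinus),(Bacillus,(Schizosaccharomyces,Enhydra)),Corvus),(Martes,((Cuon,Picea),Taxidea),Nomascus),Salmonella); the answer is its 13 terminal taxa in alphabetical order.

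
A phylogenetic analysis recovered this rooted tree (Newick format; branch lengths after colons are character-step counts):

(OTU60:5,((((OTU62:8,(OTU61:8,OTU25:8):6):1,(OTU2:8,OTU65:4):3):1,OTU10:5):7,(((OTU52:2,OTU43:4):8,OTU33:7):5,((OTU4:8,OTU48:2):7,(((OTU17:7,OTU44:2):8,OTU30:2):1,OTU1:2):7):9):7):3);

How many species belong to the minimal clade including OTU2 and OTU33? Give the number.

15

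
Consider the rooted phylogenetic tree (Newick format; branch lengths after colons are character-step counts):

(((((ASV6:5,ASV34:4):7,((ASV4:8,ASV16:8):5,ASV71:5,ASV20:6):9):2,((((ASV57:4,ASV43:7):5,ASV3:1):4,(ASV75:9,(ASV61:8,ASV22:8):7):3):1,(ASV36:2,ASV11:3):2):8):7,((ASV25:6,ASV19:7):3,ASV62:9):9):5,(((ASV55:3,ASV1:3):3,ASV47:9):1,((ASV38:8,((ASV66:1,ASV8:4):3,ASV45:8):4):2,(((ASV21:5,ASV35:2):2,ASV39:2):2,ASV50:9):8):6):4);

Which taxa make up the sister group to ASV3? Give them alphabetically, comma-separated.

ASV43, ASV57

ASV3 attaches to the tree at the node subtending ((ASV57,ASV43),ASV3).
The other lineage descending from that same node — the sister group — is (ASV57,ASV43); its 2 tips in alphabetical order are the answer.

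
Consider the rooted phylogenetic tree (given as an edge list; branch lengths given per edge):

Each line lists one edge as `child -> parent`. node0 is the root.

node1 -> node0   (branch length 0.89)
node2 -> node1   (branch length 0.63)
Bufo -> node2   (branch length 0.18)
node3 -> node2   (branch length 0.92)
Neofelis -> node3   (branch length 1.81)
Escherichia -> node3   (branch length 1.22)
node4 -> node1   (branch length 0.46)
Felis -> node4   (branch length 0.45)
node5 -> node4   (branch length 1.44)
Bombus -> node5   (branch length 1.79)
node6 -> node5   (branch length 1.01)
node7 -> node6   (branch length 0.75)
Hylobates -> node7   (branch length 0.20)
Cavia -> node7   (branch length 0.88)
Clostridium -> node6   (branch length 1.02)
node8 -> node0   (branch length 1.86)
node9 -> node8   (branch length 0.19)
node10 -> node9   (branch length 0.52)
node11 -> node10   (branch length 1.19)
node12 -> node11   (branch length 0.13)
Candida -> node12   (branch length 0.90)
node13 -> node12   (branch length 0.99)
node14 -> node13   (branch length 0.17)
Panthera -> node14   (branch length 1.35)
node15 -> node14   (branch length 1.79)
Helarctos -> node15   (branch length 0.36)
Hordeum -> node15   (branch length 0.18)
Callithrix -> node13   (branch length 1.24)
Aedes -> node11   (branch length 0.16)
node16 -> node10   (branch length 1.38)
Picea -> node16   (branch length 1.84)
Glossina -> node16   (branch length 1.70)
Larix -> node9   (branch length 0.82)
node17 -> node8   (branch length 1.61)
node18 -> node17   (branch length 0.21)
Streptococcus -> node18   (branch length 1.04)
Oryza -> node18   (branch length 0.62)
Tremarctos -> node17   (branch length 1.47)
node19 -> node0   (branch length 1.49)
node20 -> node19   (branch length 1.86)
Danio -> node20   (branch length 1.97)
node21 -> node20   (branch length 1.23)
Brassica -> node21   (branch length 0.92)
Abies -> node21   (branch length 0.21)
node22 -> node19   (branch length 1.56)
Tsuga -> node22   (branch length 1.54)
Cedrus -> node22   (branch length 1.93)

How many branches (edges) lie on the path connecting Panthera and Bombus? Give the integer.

The MRCA of Panthera and Bombus is the root of the tree.
From Panthera up to that node: 8 branches. From Bombus up to the same node: 4 branches. Total: 8 + 4 = 12.

12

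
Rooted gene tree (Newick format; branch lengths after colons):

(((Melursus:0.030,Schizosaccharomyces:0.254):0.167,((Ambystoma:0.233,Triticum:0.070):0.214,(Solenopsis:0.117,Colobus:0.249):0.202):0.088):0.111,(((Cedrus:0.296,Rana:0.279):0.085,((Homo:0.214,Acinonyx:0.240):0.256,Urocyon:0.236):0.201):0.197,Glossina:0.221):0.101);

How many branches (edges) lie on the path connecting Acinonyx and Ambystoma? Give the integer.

The MRCA of Acinonyx and Ambystoma is the root of the tree.
From Acinonyx up to that node: 5 branches. From Ambystoma up to the same node: 4 branches. Total: 5 + 4 = 9.

9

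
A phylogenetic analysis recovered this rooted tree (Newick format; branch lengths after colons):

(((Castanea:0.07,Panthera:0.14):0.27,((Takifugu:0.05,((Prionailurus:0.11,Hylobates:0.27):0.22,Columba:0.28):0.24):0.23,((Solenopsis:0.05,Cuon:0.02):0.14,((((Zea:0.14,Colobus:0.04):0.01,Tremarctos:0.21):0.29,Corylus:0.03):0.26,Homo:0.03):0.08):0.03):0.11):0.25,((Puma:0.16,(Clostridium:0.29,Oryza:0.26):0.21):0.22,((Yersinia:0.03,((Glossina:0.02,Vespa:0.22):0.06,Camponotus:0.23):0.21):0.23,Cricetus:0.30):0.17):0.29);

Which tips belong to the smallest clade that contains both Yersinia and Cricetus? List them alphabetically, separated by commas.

Camponotus, Cricetus, Glossina, Vespa, Yersinia

Tracing Yersinia: it sits inside (Yersinia,((Glossina,Vespa),Camponotus)).
Tracing Cricetus: it sits inside ((Yersinia,((Glossina,Vespa),Camponotus)),Cricetus).
The smallest clade enclosing both is ((Yersinia,((Glossina,Vespa),Camponotus)),Cricetus); the answer is its 5 terminal taxa in alphabetical order.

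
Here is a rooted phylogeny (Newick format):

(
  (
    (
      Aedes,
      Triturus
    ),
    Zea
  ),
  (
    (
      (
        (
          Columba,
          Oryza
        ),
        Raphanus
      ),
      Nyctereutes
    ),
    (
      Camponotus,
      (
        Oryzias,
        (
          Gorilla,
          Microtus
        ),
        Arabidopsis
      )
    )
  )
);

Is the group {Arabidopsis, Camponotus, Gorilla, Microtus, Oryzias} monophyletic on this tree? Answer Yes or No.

Yes

The most recent common ancestor of these taxa subtends (Camponotus,(Oryzias,(Gorilla,Microtus),Arabidopsis)).
That clade has exactly 5 tips — every listed taxon and nothing else — so the group is monophyletic.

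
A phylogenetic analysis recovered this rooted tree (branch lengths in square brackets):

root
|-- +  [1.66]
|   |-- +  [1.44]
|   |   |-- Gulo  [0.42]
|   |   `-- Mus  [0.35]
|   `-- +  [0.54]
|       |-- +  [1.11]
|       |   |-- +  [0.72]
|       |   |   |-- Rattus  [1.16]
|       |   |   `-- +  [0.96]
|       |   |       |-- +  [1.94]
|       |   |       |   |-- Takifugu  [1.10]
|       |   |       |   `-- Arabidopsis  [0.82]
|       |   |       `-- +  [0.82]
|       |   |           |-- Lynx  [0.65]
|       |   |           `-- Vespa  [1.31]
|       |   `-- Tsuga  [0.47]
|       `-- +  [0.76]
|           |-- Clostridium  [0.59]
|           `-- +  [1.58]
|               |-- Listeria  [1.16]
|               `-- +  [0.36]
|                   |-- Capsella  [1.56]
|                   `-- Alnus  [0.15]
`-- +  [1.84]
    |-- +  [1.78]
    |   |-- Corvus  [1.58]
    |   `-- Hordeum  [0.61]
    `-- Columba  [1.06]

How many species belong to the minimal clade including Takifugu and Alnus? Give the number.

10

The MRCA of Takifugu and Alnus is the node subtending (((Rattus,((Takifugu,Arabidopsis),(Lynx,Vespa))),Tsuga),(Clostridium,(Listeria,(Capsella,Alnus)))).
That clade contains 10 terminal taxa: Alnus, Arabidopsis, Capsella, Clostridium, Listeria, Lynx, Rattus, Takifugu, Tsuga, Vespa.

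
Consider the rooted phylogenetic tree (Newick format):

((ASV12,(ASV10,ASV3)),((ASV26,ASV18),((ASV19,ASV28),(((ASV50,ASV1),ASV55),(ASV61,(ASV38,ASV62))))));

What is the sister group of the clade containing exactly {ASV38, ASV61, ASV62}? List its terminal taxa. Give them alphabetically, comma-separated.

The clade containing exactly {ASV38, ASV61, ASV62} attaches to the tree at the node subtending (((ASV50,ASV1),ASV55),(ASV61,(ASV38,ASV62))).
The other lineage descending from that same node — the sister group — is ((ASV50,ASV1),ASV55); its 3 tips in alphabetical order are the answer.

ASV1, ASV50, ASV55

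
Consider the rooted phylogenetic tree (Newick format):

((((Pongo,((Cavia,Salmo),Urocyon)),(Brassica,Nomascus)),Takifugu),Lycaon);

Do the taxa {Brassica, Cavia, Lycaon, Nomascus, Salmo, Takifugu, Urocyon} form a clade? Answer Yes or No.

No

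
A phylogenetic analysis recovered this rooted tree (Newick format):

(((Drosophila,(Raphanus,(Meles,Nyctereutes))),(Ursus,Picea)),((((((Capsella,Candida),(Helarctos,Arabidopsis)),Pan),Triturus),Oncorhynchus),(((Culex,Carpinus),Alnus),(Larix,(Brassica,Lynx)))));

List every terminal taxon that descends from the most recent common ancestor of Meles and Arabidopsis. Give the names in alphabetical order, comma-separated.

Alnus, Arabidopsis, Brassica, Candida, Capsella, Carpinus, Culex, Drosophila, Helarctos, Larix, Lynx, Meles, Nyctereutes, Oncorhynchus, Pan, Picea, Raphanus, Triturus, Ursus

Tracing Meles: it sits inside (Meles,Nyctereutes).
Tracing Arabidopsis: it sits inside (Helarctos,Arabidopsis).
The smallest clade enclosing both is the whole tree (their MRCA is the root), so the answer is all 19 tips in alphabetical order.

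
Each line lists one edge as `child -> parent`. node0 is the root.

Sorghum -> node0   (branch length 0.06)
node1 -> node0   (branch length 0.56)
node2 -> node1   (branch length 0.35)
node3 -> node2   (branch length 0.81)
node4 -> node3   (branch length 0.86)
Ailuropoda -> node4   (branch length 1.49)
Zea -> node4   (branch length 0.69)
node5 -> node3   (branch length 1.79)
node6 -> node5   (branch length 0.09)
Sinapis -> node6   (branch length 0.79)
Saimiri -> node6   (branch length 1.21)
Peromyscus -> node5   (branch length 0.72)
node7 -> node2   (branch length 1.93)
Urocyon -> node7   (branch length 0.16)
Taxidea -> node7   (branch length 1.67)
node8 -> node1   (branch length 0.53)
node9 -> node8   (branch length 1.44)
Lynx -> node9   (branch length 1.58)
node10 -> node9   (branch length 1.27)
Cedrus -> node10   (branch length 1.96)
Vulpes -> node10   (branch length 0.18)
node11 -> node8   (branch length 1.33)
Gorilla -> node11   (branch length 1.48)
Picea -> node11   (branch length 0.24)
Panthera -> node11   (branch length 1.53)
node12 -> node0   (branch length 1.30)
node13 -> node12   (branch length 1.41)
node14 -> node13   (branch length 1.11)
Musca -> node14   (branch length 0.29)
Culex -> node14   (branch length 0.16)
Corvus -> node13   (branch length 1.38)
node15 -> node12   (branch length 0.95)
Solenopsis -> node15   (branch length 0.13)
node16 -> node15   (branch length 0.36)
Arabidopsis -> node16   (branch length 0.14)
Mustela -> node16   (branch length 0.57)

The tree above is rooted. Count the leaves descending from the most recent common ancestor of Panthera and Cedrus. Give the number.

The MRCA of Panthera and Cedrus is the node subtending ((Lynx,(Cedrus,Vulpes)),(Gorilla,Picea,Panthera)).
That clade contains 6 terminal taxa: Cedrus, Gorilla, Lynx, Panthera, Picea, Vulpes.

6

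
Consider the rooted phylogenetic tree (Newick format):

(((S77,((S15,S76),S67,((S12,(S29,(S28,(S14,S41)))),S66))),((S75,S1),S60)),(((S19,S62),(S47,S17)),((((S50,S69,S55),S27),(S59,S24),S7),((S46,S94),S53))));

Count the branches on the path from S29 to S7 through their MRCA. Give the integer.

The MRCA of S29 and S7 is the root of the tree.
From S29 up to that node: 7 branches. From S7 up to the same node: 4 branches. Total: 7 + 4 = 11.

11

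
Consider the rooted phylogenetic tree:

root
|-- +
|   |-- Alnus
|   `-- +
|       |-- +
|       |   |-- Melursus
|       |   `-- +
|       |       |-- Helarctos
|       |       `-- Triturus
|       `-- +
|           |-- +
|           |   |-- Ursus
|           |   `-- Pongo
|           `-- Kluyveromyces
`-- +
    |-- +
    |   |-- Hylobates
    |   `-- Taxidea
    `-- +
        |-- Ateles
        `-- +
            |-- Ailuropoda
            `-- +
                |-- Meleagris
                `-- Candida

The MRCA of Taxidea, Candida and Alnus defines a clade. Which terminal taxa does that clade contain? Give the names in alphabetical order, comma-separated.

Tracing Taxidea: it sits inside (Hylobates,Taxidea).
Tracing Candida: it sits inside (Meleagris,Candida).
Tracing Alnus: it sits inside (Alnus,((Melursus,(Helarctos,Triturus)),((Ursus,Pongo),Kluyveromyces))).
The smallest clade enclosing all 3 is the whole tree (their MRCA is the root), so the answer is all 13 tips in alphabetical order.

Ailuropoda, Alnus, Ateles, Candida, Helarctos, Hylobates, Kluyveromyces, Meleagris, Melursus, Pongo, Taxidea, Triturus, Ursus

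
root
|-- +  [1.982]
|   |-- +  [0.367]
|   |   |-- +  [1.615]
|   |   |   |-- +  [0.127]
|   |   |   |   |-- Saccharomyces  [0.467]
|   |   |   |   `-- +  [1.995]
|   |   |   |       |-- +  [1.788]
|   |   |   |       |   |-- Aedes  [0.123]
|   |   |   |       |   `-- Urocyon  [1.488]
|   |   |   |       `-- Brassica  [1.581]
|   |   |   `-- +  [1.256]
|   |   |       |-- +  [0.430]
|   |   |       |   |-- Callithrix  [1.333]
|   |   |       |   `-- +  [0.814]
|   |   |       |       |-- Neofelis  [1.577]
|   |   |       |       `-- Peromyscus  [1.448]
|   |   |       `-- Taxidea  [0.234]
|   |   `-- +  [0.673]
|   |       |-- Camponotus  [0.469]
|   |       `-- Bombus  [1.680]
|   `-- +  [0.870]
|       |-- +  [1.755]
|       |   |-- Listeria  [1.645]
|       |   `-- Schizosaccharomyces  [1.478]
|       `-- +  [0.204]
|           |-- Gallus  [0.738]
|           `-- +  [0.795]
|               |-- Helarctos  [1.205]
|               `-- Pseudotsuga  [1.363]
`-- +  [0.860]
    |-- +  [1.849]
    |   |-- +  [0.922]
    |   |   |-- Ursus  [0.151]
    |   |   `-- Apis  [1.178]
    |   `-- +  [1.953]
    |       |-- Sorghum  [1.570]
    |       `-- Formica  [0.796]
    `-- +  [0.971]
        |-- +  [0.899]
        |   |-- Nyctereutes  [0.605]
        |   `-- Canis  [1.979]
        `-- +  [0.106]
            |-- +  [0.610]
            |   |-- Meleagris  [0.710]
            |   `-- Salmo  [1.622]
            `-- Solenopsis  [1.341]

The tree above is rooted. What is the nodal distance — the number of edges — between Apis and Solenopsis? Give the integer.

6

The MRCA of Apis and Solenopsis is the node subtending (((Ursus,Apis),(Sorghum,Formica)),((Nyctereutes,Canis),((Meleagris,Salmo),Solenopsis))).
From Apis up to that node: 3 branches. From Solenopsis up to the same node: 3 branches. Total: 3 + 3 = 6.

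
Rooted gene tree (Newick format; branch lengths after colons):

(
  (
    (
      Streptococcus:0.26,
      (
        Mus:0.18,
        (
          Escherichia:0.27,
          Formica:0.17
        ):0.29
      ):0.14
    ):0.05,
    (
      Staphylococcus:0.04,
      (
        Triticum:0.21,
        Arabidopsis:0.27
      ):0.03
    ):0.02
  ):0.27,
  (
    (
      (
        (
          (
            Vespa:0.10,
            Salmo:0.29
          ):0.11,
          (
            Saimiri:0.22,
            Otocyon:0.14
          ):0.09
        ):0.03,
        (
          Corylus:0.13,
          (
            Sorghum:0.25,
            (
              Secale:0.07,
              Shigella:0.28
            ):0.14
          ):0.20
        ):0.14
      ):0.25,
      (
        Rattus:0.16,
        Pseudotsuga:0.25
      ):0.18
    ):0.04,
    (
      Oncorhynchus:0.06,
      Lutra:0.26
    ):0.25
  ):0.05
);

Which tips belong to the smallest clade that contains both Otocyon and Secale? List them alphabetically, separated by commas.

Tracing Otocyon: it sits inside (Saimiri,Otocyon).
Tracing Secale: it sits inside (Secale,Shigella).
The smallest clade enclosing both is (((Vespa,Salmo),(Saimiri,Otocyon)),(Corylus,(Sorghum,(Secale,Shigella)))); the answer is its 8 terminal taxa in alphabetical order.

Corylus, Otocyon, Saimiri, Salmo, Secale, Shigella, Sorghum, Vespa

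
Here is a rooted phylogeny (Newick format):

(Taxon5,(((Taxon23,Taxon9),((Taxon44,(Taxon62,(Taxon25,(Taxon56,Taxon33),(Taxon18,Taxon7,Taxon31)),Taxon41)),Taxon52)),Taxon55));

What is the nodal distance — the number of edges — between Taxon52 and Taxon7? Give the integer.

6

The MRCA of Taxon52 and Taxon7 is the node subtending ((Taxon44,(Taxon62,(Taxon25,(Taxon56,Taxon33),(Taxon18,Taxon7,Taxon31)),Taxon41)),Taxon52).
From Taxon52 up to that node: 1 branch. From Taxon7 up to the same node: 5 branches. Total: 1 + 5 = 6.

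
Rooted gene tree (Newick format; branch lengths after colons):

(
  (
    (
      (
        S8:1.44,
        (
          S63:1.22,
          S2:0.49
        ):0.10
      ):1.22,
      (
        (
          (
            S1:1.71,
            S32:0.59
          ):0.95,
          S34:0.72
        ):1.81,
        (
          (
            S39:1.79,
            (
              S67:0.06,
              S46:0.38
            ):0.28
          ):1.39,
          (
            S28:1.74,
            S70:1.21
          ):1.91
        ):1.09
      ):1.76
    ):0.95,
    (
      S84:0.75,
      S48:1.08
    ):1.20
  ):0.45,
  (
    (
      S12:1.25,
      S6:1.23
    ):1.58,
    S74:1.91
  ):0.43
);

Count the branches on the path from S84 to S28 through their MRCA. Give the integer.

The MRCA of S84 and S28 is the node subtending (((S8,(S63,S2)),(((S1,S32),S34),((S39,(S67,S46)),(S28,S70)))),(S84,S48)).
From S84 up to that node: 2 branches. From S28 up to the same node: 5 branches. Total: 2 + 5 = 7.

7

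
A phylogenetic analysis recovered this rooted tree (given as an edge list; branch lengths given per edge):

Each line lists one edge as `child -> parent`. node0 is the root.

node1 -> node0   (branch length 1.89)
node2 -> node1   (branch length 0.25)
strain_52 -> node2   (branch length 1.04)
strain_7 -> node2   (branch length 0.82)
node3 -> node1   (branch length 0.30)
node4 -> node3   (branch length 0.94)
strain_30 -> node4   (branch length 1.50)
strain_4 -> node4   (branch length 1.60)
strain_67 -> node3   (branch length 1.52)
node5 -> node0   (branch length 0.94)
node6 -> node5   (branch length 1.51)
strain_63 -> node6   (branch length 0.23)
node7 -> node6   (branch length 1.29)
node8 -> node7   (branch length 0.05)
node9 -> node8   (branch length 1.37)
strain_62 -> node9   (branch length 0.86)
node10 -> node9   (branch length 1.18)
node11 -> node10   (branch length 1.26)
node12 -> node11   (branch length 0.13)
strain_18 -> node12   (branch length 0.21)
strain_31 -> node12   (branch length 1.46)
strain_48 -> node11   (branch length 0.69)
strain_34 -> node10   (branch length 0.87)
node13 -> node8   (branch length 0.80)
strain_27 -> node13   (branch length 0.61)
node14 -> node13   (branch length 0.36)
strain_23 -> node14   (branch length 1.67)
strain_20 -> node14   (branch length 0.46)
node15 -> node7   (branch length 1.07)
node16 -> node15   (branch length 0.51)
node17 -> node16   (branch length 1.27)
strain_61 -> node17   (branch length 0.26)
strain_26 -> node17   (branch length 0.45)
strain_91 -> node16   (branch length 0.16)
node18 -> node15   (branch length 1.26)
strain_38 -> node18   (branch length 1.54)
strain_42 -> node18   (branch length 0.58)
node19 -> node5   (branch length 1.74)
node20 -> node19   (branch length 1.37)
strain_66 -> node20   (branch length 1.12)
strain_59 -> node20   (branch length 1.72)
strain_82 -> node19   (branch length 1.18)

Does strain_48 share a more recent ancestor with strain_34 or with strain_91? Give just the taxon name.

strain_34

The MRCA of strain_48 and strain_34 subtends (((strain_18,strain_31),strain_48),strain_34) (4 taxa).
The MRCA of strain_48 and strain_91 subtends (((strain_62,(((strain_18,strain_31),strain_48),strain_34)),(strain_27,(strain_23,strain_20))),(((strain_61,strain_26),strain_91),(strain_38,strain_42))) (13 taxa).
The first is nested inside the second, so strain_48 shares a more recent common ancestor with strain_34.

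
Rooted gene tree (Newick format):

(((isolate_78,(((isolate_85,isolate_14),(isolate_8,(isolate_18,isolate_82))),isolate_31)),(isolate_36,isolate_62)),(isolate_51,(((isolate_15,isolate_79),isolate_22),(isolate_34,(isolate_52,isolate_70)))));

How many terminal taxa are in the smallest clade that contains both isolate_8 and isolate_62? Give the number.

9

The MRCA of isolate_8 and isolate_62 is the node subtending ((isolate_78,(((isolate_85,isolate_14),(isolate_8,(isolate_18,isolate_82))),isolate_31)),(isolate_36,isolate_62)).
That clade contains 9 terminal taxa: isolate_14, isolate_18, isolate_31, isolate_36, isolate_62, isolate_78, isolate_8, isolate_82, isolate_85.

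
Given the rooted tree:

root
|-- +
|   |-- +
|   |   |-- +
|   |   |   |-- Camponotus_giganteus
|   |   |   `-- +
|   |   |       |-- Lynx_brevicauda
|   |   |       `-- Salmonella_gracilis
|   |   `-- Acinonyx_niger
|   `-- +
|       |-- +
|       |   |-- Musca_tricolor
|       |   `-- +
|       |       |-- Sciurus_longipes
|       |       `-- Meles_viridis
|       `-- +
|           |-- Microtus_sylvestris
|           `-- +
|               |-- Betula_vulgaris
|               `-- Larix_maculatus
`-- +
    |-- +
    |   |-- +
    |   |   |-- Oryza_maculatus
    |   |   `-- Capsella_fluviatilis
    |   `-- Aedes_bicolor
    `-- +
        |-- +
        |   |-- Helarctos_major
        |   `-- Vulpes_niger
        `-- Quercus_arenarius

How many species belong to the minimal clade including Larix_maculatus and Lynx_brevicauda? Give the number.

10

The MRCA of Larix_maculatus and Lynx_brevicauda is the node subtending (((Camponotus_giganteus,(Lynx_brevicauda,Salmonella_gracilis)),Acinonyx_niger),((Musca_tricolor,(Sciurus_longipes,Meles_viridis)),(Microtus_sylvestris,(Betula_vulgaris,Larix_maculatus)))).
That clade contains 10 terminal taxa: Acinonyx_niger, Betula_vulgaris, Camponotus_giganteus, Larix_maculatus, Lynx_brevicauda, Meles_viridis, Microtus_sylvestris, Musca_tricolor, Salmonella_gracilis, Sciurus_longipes.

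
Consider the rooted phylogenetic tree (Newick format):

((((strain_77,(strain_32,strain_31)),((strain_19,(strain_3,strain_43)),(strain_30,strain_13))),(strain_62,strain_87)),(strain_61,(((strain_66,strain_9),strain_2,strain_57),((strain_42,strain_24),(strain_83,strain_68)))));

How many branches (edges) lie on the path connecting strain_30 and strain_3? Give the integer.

The MRCA of strain_30 and strain_3 is the node subtending ((strain_19,(strain_3,strain_43)),(strain_30,strain_13)).
From strain_30 up to that node: 2 branches. From strain_3 up to the same node: 3 branches. Total: 2 + 3 = 5.

5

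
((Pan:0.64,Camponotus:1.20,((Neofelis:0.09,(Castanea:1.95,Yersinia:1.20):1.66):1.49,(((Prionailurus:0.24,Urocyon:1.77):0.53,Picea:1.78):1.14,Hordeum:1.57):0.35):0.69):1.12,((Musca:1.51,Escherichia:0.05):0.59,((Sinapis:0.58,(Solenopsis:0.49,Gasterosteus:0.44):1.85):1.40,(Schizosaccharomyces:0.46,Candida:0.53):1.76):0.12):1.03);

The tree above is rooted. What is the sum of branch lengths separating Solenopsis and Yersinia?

The path runs Solenopsis → … → MRCA → … → Yersinia; the MRCA is the root of the tree.
Branch lengths along that path: 0.49 + 1.85 + 1.40 + 0.12 + 1.03 + 1.12 + 0.69 + 1.49 + 1.66 + 1.20 = 11.05.

11.05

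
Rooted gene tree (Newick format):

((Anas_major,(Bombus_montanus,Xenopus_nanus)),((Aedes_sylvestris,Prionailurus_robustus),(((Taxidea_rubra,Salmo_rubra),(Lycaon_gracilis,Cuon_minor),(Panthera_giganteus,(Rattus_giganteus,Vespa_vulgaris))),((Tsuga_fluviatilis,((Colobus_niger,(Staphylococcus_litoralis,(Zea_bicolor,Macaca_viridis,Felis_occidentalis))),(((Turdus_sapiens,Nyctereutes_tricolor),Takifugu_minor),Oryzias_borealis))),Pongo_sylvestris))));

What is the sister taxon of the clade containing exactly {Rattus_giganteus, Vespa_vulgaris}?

Panthera_giganteus

The clade containing exactly {Rattus_giganteus, Vespa_vulgaris} attaches to the tree at the node subtending (Panthera_giganteus,(Rattus_giganteus,Vespa_vulgaris)).
The other lineage descending from that same node — the sister group — is the single tip Panthera_giganteus.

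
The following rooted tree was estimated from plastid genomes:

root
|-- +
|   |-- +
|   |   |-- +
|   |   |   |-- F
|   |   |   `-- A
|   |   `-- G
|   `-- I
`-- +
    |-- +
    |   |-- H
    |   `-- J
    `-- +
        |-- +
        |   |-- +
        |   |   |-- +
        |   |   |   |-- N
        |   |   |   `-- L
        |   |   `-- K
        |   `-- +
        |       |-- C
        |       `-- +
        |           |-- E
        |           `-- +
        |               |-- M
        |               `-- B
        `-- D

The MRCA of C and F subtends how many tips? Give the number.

14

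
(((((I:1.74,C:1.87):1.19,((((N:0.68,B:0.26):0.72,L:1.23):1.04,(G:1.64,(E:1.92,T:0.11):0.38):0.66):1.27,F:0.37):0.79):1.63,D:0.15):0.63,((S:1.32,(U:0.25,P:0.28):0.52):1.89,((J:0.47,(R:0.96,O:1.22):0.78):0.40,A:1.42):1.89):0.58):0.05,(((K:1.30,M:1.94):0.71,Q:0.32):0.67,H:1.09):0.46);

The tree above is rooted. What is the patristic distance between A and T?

The path runs A → … → MRCA → … → T; the MRCA is the node subtending ((((I,C),((((N,B),L),(G,(E,T))),F)),D),((S,(U,P)),((J,(R,O)),A))).
Branch lengths along that path: 1.42 + 1.89 + 0.58 + 0.63 + 1.63 + 0.79 + 1.27 + 0.66 + 0.38 + 0.11 = 9.36.

9.36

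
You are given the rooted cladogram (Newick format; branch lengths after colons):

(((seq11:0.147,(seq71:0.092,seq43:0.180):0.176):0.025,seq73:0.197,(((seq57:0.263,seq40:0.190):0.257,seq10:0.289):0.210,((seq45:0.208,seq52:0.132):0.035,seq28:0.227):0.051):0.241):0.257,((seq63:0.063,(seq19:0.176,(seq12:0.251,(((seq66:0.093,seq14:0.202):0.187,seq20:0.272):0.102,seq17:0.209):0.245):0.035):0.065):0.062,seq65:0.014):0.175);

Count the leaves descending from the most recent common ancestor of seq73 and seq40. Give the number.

10

The MRCA of seq73 and seq40 is the node subtending ((seq11,(seq71,seq43)),seq73,(((seq57,seq40),seq10),((seq45,seq52),seq28))).
That clade contains 10 terminal taxa: seq10, seq11, seq28, seq40, seq43, seq45, seq52, seq57, seq71, seq73.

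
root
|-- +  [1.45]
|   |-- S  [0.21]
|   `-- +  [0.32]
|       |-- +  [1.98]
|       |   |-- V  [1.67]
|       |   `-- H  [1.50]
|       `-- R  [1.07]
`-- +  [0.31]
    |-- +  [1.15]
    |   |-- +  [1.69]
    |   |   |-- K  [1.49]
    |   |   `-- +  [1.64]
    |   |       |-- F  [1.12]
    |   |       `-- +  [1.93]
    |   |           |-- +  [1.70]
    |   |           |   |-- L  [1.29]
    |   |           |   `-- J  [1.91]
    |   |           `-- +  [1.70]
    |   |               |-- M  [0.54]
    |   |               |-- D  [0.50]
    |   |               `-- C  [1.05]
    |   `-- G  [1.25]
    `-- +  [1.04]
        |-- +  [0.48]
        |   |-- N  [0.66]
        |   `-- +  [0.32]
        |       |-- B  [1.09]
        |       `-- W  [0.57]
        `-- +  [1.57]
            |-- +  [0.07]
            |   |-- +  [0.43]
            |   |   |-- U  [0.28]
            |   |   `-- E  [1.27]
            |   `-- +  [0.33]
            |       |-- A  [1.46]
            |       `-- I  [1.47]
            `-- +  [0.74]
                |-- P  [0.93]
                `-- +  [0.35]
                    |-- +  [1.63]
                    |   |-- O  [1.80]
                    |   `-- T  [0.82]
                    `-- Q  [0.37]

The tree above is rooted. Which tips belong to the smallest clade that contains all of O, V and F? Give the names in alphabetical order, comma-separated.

A, B, C, D, E, F, G, H, I, J, K, L, M, N, O, P, Q, R, S, T, U, V, W

Tracing O: it sits inside (O,T).
Tracing V: it sits inside (V,H).
Tracing F: it sits inside (F,((L,J),(M,D,C))).
The smallest clade enclosing all 3 is the whole tree (their MRCA is the root), so the answer is all 23 tips in alphabetical order.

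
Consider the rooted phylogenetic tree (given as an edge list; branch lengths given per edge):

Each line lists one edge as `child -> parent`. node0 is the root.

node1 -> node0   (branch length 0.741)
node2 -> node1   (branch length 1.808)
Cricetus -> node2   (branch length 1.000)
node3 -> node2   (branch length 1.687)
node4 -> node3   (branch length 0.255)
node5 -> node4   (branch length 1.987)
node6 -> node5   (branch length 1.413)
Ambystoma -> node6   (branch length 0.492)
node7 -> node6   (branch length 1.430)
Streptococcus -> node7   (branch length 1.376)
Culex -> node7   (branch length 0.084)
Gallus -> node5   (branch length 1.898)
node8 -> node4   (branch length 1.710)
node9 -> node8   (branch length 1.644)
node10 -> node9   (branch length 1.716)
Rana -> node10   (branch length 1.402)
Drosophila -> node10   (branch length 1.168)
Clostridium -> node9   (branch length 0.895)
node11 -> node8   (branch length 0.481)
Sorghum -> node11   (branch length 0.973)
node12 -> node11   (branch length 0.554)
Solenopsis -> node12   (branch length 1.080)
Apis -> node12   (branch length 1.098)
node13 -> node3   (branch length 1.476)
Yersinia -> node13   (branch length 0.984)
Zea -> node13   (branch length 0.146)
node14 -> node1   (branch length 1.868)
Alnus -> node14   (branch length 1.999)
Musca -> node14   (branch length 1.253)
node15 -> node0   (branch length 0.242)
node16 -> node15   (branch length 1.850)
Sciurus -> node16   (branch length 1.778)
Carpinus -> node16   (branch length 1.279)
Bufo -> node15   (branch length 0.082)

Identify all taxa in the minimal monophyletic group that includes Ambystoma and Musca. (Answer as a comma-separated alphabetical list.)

Tracing Ambystoma: it sits inside (Ambystoma,(Streptococcus,Culex)).
Tracing Musca: it sits inside (Alnus,Musca).
The smallest clade enclosing both is ((Cricetus,((((Ambystoma,(Streptococcus,Culex)),Gallus),(((Rana,Drosophila),Clostridium),(Sorghum,(Solenopsis,Apis)))),(Yersinia,Zea))),(Alnus,Musca)); the answer is its 15 terminal taxa in alphabetical order.

Alnus, Ambystoma, Apis, Clostridium, Cricetus, Culex, Drosophila, Gallus, Musca, Rana, Solenopsis, Sorghum, Streptococcus, Yersinia, Zea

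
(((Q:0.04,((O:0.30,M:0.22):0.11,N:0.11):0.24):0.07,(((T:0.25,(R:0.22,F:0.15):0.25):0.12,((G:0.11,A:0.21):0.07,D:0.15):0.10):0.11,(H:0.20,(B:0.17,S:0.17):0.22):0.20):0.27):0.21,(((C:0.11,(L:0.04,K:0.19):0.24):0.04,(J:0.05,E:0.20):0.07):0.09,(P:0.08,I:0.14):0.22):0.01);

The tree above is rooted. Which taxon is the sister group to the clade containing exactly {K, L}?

C

The clade containing exactly {K, L} attaches to the tree at the node subtending (C,(L,K)).
The other lineage descending from that same node — the sister group — is the single tip C.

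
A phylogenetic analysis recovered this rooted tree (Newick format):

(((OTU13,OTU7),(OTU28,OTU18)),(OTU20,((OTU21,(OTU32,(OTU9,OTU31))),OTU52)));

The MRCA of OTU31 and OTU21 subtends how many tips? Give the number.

The MRCA of OTU31 and OTU21 is the node subtending (OTU21,(OTU32,(OTU9,OTU31))).
That clade contains 4 terminal taxa: OTU21, OTU31, OTU32, OTU9.

4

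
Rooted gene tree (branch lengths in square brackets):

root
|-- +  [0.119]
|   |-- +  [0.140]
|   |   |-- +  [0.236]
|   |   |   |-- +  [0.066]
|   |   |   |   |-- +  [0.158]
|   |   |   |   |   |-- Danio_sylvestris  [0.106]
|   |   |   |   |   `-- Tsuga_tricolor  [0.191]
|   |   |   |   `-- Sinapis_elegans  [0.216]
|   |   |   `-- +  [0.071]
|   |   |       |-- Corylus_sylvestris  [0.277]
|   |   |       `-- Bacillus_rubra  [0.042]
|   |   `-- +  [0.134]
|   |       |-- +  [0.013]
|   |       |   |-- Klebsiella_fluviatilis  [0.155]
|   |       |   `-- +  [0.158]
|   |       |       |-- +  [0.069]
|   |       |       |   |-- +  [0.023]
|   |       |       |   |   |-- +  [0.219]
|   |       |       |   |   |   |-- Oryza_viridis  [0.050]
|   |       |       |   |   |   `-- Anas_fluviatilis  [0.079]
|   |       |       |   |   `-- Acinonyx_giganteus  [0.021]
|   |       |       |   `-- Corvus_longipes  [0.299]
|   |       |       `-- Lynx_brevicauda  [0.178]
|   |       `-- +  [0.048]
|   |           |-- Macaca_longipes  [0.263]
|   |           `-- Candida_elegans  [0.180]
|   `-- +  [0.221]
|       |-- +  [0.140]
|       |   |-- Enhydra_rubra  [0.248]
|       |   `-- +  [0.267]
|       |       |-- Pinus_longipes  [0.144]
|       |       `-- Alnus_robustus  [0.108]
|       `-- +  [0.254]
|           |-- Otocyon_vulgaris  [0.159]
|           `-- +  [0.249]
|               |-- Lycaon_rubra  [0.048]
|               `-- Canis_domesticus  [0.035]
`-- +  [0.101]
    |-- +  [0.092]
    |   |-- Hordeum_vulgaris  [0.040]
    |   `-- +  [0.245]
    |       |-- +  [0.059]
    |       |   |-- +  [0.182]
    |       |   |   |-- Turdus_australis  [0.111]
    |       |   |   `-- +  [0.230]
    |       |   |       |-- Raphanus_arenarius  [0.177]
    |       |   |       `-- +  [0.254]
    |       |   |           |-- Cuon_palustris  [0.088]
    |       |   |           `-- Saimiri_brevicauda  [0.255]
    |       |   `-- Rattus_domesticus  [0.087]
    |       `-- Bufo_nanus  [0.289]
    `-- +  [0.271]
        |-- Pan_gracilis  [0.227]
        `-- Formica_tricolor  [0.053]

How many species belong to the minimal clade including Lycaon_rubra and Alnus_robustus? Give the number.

The MRCA of Lycaon_rubra and Alnus_robustus is the node subtending ((Enhydra_rubra,(Pinus_longipes,Alnus_robustus)),(Otocyon_vulgaris,(Lycaon_rubra,Canis_domesticus))).
That clade contains 6 terminal taxa: Alnus_robustus, Canis_domesticus, Enhydra_rubra, Lycaon_rubra, Otocyon_vulgaris, Pinus_longipes.

6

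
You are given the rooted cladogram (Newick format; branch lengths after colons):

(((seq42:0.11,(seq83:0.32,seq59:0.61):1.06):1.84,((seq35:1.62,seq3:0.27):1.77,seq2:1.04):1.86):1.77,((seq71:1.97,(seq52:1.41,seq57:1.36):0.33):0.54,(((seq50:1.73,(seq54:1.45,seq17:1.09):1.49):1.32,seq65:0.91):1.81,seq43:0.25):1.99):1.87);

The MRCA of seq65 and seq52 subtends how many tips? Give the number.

8

The MRCA of seq65 and seq52 is the node subtending ((seq71,(seq52,seq57)),(((seq50,(seq54,seq17)),seq65),seq43)).
That clade contains 8 terminal taxa: seq17, seq43, seq50, seq52, seq54, seq57, seq65, seq71.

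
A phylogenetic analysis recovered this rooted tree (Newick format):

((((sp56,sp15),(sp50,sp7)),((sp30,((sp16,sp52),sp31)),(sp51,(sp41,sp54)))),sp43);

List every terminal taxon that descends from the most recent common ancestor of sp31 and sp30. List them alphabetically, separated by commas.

Tracing sp31: it sits inside ((sp16,sp52),sp31).
Tracing sp30: it sits inside (sp30,((sp16,sp52),sp31)).
The smallest clade enclosing both is (sp30,((sp16,sp52),sp31)); the answer is its 4 terminal taxa in alphabetical order.

sp16, sp30, sp31, sp52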